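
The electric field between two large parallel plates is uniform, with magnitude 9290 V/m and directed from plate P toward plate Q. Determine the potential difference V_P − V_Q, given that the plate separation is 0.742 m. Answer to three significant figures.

6890 V

In a uniform field, potential decreases in the direction of E: ΔV = −E·d for a displacement d parallel to E.
Going from Q to P is a displacement of 0.742 m opposite to the field, so V_P − V_Q = +Ed = 6890 V.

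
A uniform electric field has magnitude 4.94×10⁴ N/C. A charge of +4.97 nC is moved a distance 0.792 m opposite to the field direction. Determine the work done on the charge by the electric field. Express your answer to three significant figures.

-1.94×10⁻⁴ J

The potential change for a displacement 0.792 m opposite to the field direction is ΔV = +Ed = 3.91×10⁴ V.
W_field = −qΔV = -1.94×10⁻⁴ J.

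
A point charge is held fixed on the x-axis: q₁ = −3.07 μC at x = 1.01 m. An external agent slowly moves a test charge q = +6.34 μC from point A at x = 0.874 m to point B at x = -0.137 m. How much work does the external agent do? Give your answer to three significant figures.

1.13 J

For quasistatic motion the external work equals the change in potential energy: W_ext = qΔV = q(V_B − V_A).
At A: distance to the source charge is 0.136 m; V_A = kq₁/r = -2.03×10⁵ V.
At B: distance to the source charge is 1.15 m; V_B = kq₁/r = -2.41×10⁴ V.
ΔV = V_B − V_A = 1.79×10⁵ V.
W_ext = qΔV = (6.34×10⁻⁶ C)(1.79×10⁵ V) = 1.13 J.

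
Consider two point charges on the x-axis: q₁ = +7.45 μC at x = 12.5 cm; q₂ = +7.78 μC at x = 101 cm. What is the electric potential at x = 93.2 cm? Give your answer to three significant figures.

9.80×10⁵ V

Electric potential is a scalar, so the contributions from each charge add algebraically: V = Σ kqᵢ/rᵢ.
Distances from the field point to each charge: r₁ = 0.807 m, r₂ = 0.0780 m.
V = k[(7.45×10⁻⁶)/(0.807) + (7.78×10⁻⁶)/(0.0780)] = 9.80×10⁵ V.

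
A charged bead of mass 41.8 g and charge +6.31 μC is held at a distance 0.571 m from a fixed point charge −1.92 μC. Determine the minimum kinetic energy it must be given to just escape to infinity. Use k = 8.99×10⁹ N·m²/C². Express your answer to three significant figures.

To just escape, total mechanical energy must reach zero at infinity: ½mv²_min + U = 0, so ½mv²_min = −U = |kQq|/r.
|U| = |kQq|/r = (8.99×10⁹ N·m²/C²)(1.92×10⁻⁶)(6.31×10⁻⁶)/(0.571) = 0.191 J.

0.191 J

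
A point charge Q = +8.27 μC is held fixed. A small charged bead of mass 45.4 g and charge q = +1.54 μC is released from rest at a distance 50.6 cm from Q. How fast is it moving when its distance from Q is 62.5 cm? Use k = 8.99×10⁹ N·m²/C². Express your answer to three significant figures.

Only the electrostatic force acts, so mechanical energy is conserved: ½mv² = U₁ − U₂ = kQq(1/r₁ − 1/r₂).
U₁ − U₂ = (8.99×10⁹ N·m²/C²)(8.27×10⁻⁶ C)(1.54×10⁻⁶ C)(1/0.506 − 1/0.625) = 0.0431 J.
v = √(2·0.0431/0.0454) = 1.38 m/s.

1.38 m/s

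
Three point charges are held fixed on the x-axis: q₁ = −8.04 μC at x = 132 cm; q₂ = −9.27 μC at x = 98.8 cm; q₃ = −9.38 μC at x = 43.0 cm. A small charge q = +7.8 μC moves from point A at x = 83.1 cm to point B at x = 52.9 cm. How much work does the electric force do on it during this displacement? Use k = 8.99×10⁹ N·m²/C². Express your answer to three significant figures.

The work done by the electric force is W_field = −ΔU = −q(V_B − V_A) = q(V_A − V_B).
At A: distances to the source charges are 0.489 m, 0.157 m, 0.401 m; V_A = Σ kqᵢ/rᵢ = -8.89×10⁵ V.
At B: distances to the source charges are 0.791 m, 0.459 m, 0.0990 m; V_B = Σ kqᵢ/rᵢ = -1.12×10⁶ V.
ΔV = V_B − V_A = -2.36×10⁵ V.
W_field = −qΔV = −(7.80×10⁻⁶ C)(-2.36×10⁵ V) = 1.84 J.

1.84 J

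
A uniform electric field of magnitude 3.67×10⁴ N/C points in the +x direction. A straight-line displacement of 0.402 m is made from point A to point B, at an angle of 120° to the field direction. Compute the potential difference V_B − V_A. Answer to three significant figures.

7380 V

Only the component of displacement along E changes the potential: ΔV = −E·d·cosθ.
ΔV = −(3.67×10⁴ V/m)(0.402 m)cos120° = 7380 V.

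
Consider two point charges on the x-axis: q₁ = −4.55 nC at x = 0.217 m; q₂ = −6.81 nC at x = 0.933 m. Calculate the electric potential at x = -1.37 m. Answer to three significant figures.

-52.4 V

Electric potential is a scalar, so the contributions from each charge add algebraically: V = Σ kqᵢ/rᵢ.
Distances from the field point to each charge: r₁ = 1.59 m, r₂ = 2.30 m.
V = k[(-4.55×10⁻⁹)/(1.59) + (-6.81×10⁻⁹)/(2.30)] = -52.4 V.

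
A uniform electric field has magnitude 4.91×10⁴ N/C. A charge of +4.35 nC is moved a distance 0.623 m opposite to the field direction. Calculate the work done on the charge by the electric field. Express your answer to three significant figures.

-1.33×10⁻⁴ J

The potential change for a displacement 0.623 m opposite to the field direction is ΔV = +Ed = 3.06×10⁴ V.
W_field = −qΔV = -1.33×10⁻⁴ J.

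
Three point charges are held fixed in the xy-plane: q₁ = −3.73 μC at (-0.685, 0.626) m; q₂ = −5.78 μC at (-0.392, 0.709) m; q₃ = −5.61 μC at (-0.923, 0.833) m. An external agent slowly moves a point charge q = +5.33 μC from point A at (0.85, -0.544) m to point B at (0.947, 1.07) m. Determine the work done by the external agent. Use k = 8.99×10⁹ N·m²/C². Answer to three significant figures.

For quasistatic motion the external work equals the change in potential energy: W_ext = qΔV = q(V_B − V_A).
At A: distances to the source charges are 1.93 m, 1.76 m, 2.24 m; V_A = Σ kqᵢ/rᵢ = -6.93×10⁴ V.
At B: distances to the source charges are 1.69 m, 1.39 m, 1.88 m; V_B = Σ kqᵢ/rᵢ = -8.41×10⁴ V.
ΔV = V_B − V_A = -1.48×10⁴ V.
W_ext = qΔV = (5.33×10⁻⁶ C)(-1.48×10⁴ V) = -0.0787 J.

-0.0787 J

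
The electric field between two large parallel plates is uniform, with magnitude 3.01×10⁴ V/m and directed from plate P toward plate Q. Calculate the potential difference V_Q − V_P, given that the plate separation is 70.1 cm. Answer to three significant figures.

In a uniform field, potential decreases in the direction of E: ΔV = −E·d for a displacement d parallel to E.
Going from P to Q is a displacement of 70.1 cm along the field, so V_Q − V_P = −Ed = -2.11×10⁴ V.

-2.11×10⁴ V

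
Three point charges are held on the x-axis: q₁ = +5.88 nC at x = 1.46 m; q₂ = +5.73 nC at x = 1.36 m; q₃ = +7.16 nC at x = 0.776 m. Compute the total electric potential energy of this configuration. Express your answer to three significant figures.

4.21×10⁻⁶ J

The assembly work is the sum of pairwise potential energies, U = Σ_{i<j} kqᵢqⱼ/rᵢⱼ.
Pair separations: r₁₂ = 0.100 m, r₁₃ = 0.684 m, r₂₃ = 0.584 m.
U = (3.03×10⁻⁶) + (5.53×10⁻⁷) + (6.32×10⁻⁷) = 4.21×10⁻⁶ J.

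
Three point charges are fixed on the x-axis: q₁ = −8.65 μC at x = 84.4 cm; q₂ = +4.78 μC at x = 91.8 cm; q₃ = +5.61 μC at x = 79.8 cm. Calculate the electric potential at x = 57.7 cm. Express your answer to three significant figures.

6.30×10⁴ V

Electric potential is a scalar, so the contributions from each charge add algebraically: V = Σ kqᵢ/rᵢ.
Distances from the field point to each charge: r₁ = 0.267 m, r₂ = 0.341 m, r₃ = 0.221 m.
V = k[(-8.65×10⁻⁶)/(0.267) + (4.78×10⁻⁶)/(0.341) + (5.61×10⁻⁶)/(0.221)] = 6.30×10⁴ V.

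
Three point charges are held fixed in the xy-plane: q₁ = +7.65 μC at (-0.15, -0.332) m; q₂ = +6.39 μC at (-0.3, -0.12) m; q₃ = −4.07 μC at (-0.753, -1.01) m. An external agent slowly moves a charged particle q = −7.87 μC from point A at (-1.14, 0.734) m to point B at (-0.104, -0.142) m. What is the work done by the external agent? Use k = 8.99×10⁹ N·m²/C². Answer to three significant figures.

-4.21 J

For quasistatic motion the external work equals the change in potential energy: W_ext = qΔV = q(V_B − V_A).
At A: distances to the source charges are 1.45 m, 1.20 m, 1.79 m; V_A = Σ kqᵢ/rᵢ = 7.47×10⁴ V.
At B: distances to the source charges are 0.195 m, 0.197 m, 1.08 m; V_B = Σ kqᵢ/rᵢ = 6.09×10⁵ V.
ΔV = V_B − V_A = 5.35×10⁵ V.
W_ext = qΔV = (-7.87×10⁻⁶ C)(5.35×10⁵ V) = -4.21 J.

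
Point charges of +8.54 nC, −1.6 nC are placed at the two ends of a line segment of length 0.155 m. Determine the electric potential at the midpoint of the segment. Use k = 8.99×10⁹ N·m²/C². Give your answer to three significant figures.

Electric potential is a scalar, so the contributions from each charge add algebraically: V = Σ kqᵢ/rᵢ.
Each charge is 0.0775 m from the midpoint.
V = k[(8.54×10⁻⁹)/(0.0775) + (-1.60×10⁻⁹)/(0.0775)] = 805 V.

805 V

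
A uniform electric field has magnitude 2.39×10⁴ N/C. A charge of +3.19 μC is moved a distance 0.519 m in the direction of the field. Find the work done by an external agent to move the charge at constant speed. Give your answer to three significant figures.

-0.0396 J

The potential change for a displacement 0.519 m in the direction of the field is ΔV = −Ed = -1.24×10⁴ V.
W_ext = qΔV = -0.0396 J.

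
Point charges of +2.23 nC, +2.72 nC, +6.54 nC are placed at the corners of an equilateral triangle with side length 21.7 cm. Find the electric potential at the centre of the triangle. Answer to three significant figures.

824 V

The total potential is the scalar sum of each charge's contribution, V = Σ kqᵢ/rᵢ.
The distance from each vertex to the centroid is a/√3 = 0.125 m.
V = k[(2.23×10⁻⁹)/(0.125) + (2.72×10⁻⁹)/(0.125) + (6.54×10⁻⁹)/(0.125)] = 824 V.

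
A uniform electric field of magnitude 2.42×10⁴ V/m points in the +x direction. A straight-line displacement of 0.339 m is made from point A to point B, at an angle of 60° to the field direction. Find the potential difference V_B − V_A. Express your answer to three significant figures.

-4100 V

Only the component of displacement along E changes the potential: ΔV = −E·d·cosθ.
ΔV = −(2.42×10⁴ V/m)(0.339 m)cos60° = -4100 V.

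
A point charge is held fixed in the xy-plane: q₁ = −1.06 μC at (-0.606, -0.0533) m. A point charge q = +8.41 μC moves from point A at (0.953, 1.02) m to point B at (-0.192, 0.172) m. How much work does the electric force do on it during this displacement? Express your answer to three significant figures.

0.128 J

The work done by the electric force is W_field = −ΔU = −q(V_B − V_A) = q(V_A − V_B).
At A: distance to the source charge is 1.89 m; V_A = kq₁/r = -5030 V.
At B: distance to the source charge is 0.471 m; V_B = kq₁/r = -2.02×10⁴ V.
ΔV = V_B − V_A = -1.52×10⁴ V.
W_field = −qΔV = −(8.41×10⁻⁶ C)(-1.52×10⁴ V) = 0.128 J.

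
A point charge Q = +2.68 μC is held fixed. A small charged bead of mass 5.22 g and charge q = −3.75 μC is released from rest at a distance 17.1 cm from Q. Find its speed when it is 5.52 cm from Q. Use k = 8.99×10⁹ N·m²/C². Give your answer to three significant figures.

20.6 m/s

Only the electrostatic force acts, so mechanical energy is conserved: ½mv² = U₁ − U₂ = kQq(1/r₁ − 1/r₂).
U₁ − U₂ = (8.99×10⁹ N·m²/C²)(2.68×10⁻⁶ C)(-3.75×10⁻⁶ C)(1/0.171 − 1/0.0552) = 1.11 J.
v = √(2·1.11/5.22×10⁻³) = 20.6 m/s.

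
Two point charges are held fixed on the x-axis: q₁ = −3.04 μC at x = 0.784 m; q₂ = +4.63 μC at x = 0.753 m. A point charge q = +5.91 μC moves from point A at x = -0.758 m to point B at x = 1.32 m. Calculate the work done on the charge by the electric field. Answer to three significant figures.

The work done by the electric force is W_field = −ΔU = −q(V_B − V_A) = q(V_A − V_B).
At A: distances to the source charges are 1.54 m, 1.51 m; V_A = Σ kqᵢ/rᵢ = 9820 V.
At B: distances to the source charges are 0.536 m, 0.567 m; V_B = Σ kqᵢ/rᵢ = 2.24×10⁴ V.
ΔV = V_B − V_A = 1.26×10⁴ V.
W_field = −qΔV = −(5.91×10⁻⁶ C)(1.26×10⁴ V) = -0.0745 J.

-0.0745 J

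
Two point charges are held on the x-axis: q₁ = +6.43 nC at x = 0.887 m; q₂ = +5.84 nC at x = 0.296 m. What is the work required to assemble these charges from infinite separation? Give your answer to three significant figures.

5.71×10⁻⁷ J

The assembly work is the sum of pairwise potential energies, U = Σ_{i<j} kqᵢqⱼ/rᵢⱼ.
Pair separations: r₁₂ = 0.591 m.
U = (5.71×10⁻⁷) = 5.71×10⁻⁷ J.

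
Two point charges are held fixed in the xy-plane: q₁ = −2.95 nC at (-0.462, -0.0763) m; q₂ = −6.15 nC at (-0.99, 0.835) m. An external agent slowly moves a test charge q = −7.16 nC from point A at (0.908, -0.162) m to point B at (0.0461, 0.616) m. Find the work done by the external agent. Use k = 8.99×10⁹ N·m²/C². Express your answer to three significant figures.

For quasistatic motion the external work equals the change in potential energy: W_ext = qΔV = q(V_B − V_A).
At A: distances to the source charges are 1.37 m, 2.14 m; V_A = Σ kqᵢ/rᵢ = -45.1 V.
At B: distances to the source charges are 0.859 m, 1.06 m; V_B = Σ kqᵢ/rᵢ = -83.1 V.
ΔV = V_B − V_A = -38.0 V.
W_ext = qΔV = (-7.16×10⁻⁹ C)(-38.0 V) = 2.72×10⁻⁷ J.

2.72×10⁻⁷ J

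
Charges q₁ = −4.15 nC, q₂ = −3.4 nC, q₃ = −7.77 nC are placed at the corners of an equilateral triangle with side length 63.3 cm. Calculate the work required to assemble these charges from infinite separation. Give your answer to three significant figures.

The assembly work is the sum of pairwise potential energies, U = Σ_{i<j} kqᵢqⱼ/rᵢⱼ.
All three pair separations equal the side length, 0.633 m.
U = (2.00×10⁻⁷) + (4.58×10⁻⁷) + (3.75×10⁻⁷) = 1.03×10⁻⁶ J.

1.03×10⁻⁶ J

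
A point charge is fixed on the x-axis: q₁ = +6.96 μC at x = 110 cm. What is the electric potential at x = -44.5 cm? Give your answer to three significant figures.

4.05×10⁴ V

Electric potential is a scalar, so the contributions from each charge add algebraically: V = Σ kqᵢ/rᵢ.
V = k[(6.96×10⁻⁶)/(1.55)] = 4.05×10⁴ V.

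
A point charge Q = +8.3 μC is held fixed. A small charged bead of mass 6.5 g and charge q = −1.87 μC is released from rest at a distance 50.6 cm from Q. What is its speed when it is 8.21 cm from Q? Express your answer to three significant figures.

Only the electrostatic force acts, so mechanical energy is conserved: ½mv² = U₁ − U₂ = kQq(1/r₁ − 1/r₂).
U₁ − U₂ = (8.99×10⁹ N·m²/C²)(8.30×10⁻⁶ C)(-1.87×10⁻⁶ C)(1/0.506 − 1/0.0821) = 1.42 J.
v = √(2·1.42/6.50×10⁻³) = 20.9 m/s.

20.9 m/s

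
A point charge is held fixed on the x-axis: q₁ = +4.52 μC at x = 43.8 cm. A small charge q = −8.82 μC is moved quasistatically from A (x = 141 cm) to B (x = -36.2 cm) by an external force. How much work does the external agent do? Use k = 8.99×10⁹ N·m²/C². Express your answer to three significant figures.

-0.0793 J

For quasistatic motion the external work equals the change in potential energy: W_ext = qΔV = q(V_B − V_A).
At A: distance to the source charge is 0.972 m; V_A = kq₁/r = 4.18×10⁴ V.
At B: distance to the source charge is 0.800 m; V_B = kq₁/r = 5.08×10⁴ V.
ΔV = V_B − V_A = 8990 V.
W_ext = qΔV = (-8.82×10⁻⁶ C)(8990 V) = -0.0793 J.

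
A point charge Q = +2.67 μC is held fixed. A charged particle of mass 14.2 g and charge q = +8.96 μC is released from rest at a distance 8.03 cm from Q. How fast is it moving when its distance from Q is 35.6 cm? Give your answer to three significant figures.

Only the electrostatic force acts, so mechanical energy is conserved: ½mv² = U₁ − U₂ = kQq(1/r₁ − 1/r₂).
U₁ − U₂ = (8.99×10⁹ N·m²/C²)(2.67×10⁻⁶ C)(8.96×10⁻⁶ C)(1/0.0803 − 1/0.356) = 2.07 J.
v = √(2·2.07/0.0142) = 17.1 m/s.

17.1 m/s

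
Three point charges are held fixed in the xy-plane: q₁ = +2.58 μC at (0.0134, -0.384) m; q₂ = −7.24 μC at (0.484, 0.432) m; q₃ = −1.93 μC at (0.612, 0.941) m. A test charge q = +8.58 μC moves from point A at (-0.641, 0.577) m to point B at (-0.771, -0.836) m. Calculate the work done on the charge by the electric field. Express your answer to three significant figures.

-0.276 J

The work done by the electric force is W_field = −ΔU = −q(V_B − V_A) = q(V_A − V_B).
At A: distances to the source charges are 1.16 m, 1.13 m, 1.30 m; V_A = Σ kqᵢ/rᵢ = -5.07×10⁴ V.
At B: distances to the source charges are 0.905 m, 1.78 m, 2.25 m; V_B = Σ kqᵢ/rᵢ = -1.86×10⁴ V.
ΔV = V_B − V_A = 3.22×10⁴ V.
W_field = −qΔV = −(8.58×10⁻⁶ C)(3.22×10⁴ V) = -0.276 J.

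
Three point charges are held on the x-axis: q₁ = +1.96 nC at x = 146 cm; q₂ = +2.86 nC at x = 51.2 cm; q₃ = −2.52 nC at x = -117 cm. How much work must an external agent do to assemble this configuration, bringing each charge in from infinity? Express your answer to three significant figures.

-2.25×10⁻⁹ J

The work to assemble the configuration equals its total potential energy, U = Σ kqᵢqⱼ/rᵢⱼ over all pairs.
Pair separations: r₁₂ = 0.948 m, r₁₃ = 2.63 m, r₂₃ = 1.68 m.
U = (5.32×10⁻⁸) + (-1.69×10⁻⁸) + (-3.85×10⁻⁸) = -2.25×10⁻⁹ J.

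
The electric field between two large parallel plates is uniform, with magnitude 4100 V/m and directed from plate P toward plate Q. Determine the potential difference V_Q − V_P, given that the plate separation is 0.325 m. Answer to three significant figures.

-1330 V

In a uniform field, potential decreases in the direction of E: ΔV = −E·d for a displacement d parallel to E.
Going from P to Q is a displacement of 0.325 m along the field, so V_Q − V_P = −Ed = -1330 V.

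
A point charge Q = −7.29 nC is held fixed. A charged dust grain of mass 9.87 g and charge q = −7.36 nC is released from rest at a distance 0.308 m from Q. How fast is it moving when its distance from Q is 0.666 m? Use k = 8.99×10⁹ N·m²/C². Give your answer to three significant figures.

0.0131 m/s

Only the electrostatic force acts, so mechanical energy is conserved: ½mv² = U₁ − U₂ = kQq(1/r₁ − 1/r₂).
U₁ − U₂ = (8.99×10⁹ N·m²/C²)(-7.29×10⁻⁹ C)(-7.36×10⁻⁹ C)(1/0.308 − 1/0.666) = 8.42×10⁻⁷ J.
v = √(2·8.42×10⁻⁷/9.87×10⁻³) = 0.0131 m/s.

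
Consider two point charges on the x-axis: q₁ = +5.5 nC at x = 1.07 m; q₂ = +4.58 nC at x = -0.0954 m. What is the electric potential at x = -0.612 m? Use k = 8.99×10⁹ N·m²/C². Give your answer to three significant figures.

109 V

Electric potential is a scalar, so the contributions from each charge add algebraically: V = Σ kqᵢ/rᵢ.
Distances from the field point to each charge: r₁ = 1.68 m, r₂ = 0.517 m.
V = k[(5.50×10⁻⁹)/(1.68) + (4.58×10⁻⁹)/(0.517)] = 109 V.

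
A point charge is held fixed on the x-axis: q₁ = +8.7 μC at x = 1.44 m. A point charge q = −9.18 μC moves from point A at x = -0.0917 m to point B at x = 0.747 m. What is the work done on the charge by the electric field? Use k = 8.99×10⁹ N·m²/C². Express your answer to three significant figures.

The work done by the electric force is W_field = −ΔU = −q(V_B − V_A) = q(V_A − V_B).
At A: distance to the source charge is 1.53 m; V_A = kq₁/r = 5.11×10⁴ V.
At B: distance to the source charge is 0.693 m; V_B = kq₁/r = 1.13×10⁵ V.
ΔV = V_B − V_A = 6.18×10⁴ V.
W_field = −qΔV = −(-9.18×10⁻⁶ C)(6.18×10⁴ V) = 0.567 J.

0.567 J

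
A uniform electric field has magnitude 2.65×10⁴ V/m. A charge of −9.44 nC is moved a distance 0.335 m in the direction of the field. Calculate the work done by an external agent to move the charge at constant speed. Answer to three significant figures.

The potential change for a displacement 0.335 m in the direction of the field is ΔV = −Ed = -8880 V.
W_ext = qΔV = 8.38×10⁻⁵ J.

8.38×10⁻⁵ J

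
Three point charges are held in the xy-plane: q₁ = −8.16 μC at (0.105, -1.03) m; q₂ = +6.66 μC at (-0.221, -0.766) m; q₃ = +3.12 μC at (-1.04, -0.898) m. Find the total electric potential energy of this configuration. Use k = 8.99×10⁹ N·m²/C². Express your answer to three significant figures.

-1.14 J

The assembly work is the sum of pairwise potential energies, U = Σ_{i<j} kqᵢqⱼ/rᵢⱼ.
Pair separations: r₁₂ = 0.419 m, r₁₃ = 1.15 m, r₂₃ = 0.830 m.
U = (-1.16) + (-0.199) + (0.225) = -1.14 J.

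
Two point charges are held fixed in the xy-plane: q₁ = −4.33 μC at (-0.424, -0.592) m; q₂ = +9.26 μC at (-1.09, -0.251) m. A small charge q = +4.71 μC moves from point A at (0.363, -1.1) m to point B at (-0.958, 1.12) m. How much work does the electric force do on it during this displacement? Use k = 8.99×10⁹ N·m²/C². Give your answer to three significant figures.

The work done by the electric force is W_field = −ΔU = −q(V_B − V_A) = q(V_A − V_B).
At A: distances to the source charges are 0.937 m, 1.68 m; V_A = Σ kqᵢ/rᵢ = 7910 V.
At B: distances to the source charges are 1.79 m, 1.38 m; V_B = Σ kqᵢ/rᵢ = 3.87×10⁴ V.
ΔV = V_B − V_A = 3.08×10⁴ V.
W_field = −qΔV = −(4.71×10⁻⁶ C)(3.08×10⁴ V) = -0.145 J.

-0.145 J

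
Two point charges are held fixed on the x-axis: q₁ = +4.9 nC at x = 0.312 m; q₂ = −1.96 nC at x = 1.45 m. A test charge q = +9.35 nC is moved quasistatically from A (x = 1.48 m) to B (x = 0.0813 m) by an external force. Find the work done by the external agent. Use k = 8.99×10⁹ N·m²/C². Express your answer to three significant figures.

6.80×10⁻⁶ J

For quasistatic motion the external work equals the change in potential energy: W_ext = qΔV = q(V_B − V_A).
At A: distances to the source charges are 1.17 m, 0.0300 m; V_A = Σ kqᵢ/rᵢ = -550 V.
At B: distances to the source charges are 0.231 m, 1.37 m; V_B = Σ kqᵢ/rᵢ = 178 V.
ΔV = V_B − V_A = 728 V.
W_ext = qΔV = (9.35×10⁻⁹ C)(728 V) = 6.80×10⁻⁶ J.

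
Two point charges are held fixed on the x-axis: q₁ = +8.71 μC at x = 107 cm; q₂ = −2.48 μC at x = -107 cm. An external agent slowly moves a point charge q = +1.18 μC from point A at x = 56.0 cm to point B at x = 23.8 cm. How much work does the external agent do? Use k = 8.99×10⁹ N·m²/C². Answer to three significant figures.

-0.0741 J

For quasistatic motion the external work equals the change in potential energy: W_ext = qΔV = q(V_B − V_A).
At A: distances to the source charges are 0.510 m, 1.63 m; V_A = Σ kqᵢ/rᵢ = 1.40×10⁵ V.
At B: distances to the source charges are 0.832 m, 1.31 m; V_B = Σ kqᵢ/rᵢ = 7.71×10⁴ V.
ΔV = V_B − V_A = -6.28×10⁴ V.
W_ext = qΔV = (1.18×10⁻⁶ C)(-6.28×10⁴ V) = -0.0741 J.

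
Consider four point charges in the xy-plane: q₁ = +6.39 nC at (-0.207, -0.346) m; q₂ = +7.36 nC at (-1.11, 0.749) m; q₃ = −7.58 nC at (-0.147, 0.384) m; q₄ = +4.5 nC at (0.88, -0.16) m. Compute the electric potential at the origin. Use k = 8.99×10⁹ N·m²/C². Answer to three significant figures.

Electric potential is a scalar, so the contributions from each charge add algebraically: V = Σ kqᵢ/rᵢ.
Distances from the field point to each charge: r₁ = 0.403 m, r₂ = 1.34 m, r₃ = 0.411 m, r₄ = 0.894 m.
V = k[(6.39×10⁻⁹)/(0.403) + (7.36×10⁻⁹)/(1.34) + (-7.58×10⁻⁹)/(0.411) + (4.50×10⁻⁹)/(0.894)] = 71.4 V.

71.4 V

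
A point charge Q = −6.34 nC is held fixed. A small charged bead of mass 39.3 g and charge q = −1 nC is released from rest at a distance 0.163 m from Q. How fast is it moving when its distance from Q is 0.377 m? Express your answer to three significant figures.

Only the electrostatic force acts, so mechanical energy is conserved: ½mv² = U₁ − U₂ = kQq(1/r₁ − 1/r₂).
U₁ − U₂ = (8.99×10⁹ N·m²/C²)(-6.34×10⁻⁹ C)(-1.00×10⁻⁹ C)(1/0.163 − 1/0.377) = 1.98×10⁻⁷ J.
v = √(2·1.98×10⁻⁷/0.0393) = 3.18×10⁻³ m/s.

3.18×10⁻³ m/s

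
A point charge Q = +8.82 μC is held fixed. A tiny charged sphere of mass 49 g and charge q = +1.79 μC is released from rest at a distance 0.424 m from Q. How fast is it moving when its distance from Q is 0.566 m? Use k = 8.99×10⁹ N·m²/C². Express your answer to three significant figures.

1.85 m/s

Only the electrostatic force acts, so mechanical energy is conserved: ½mv² = U₁ − U₂ = kQq(1/r₁ − 1/r₂).
U₁ − U₂ = (8.99×10⁹ N·m²/C²)(8.82×10⁻⁶ C)(1.79×10⁻⁶ C)(1/0.424 − 1/0.566) = 0.0840 J.
v = √(2·0.0840/0.0490) = 1.85 m/s.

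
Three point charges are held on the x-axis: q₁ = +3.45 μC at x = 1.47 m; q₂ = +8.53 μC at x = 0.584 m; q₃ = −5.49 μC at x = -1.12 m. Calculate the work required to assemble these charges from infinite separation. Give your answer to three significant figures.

The assembly work is the sum of pairwise potential energies, U = Σ_{i<j} kqᵢqⱼ/rᵢⱼ.
Pair separations: r₁₂ = 0.886 m, r₁₃ = 2.59 m, r₂₃ = 1.70 m.
U = (0.299) + (-0.0657) + (-0.247) = -0.0142 J.

-0.0142 J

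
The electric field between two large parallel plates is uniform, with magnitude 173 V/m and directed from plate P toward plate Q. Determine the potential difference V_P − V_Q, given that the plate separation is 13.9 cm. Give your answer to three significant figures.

24.0 V

In a uniform field, potential decreases in the direction of E: ΔV = −E·d for a displacement d parallel to E.
Going from Q to P is a displacement of 13.9 cm opposite to the field, so V_P − V_Q = +Ed = 24.0 V.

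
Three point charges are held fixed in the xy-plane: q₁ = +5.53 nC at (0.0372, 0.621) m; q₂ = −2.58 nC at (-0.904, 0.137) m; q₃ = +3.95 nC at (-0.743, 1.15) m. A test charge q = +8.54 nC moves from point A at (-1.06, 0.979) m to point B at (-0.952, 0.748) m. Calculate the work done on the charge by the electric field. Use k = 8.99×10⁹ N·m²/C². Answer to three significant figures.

2.07×10⁻⁷ J

The work done by the electric force is W_field = −ΔU = −q(V_B − V_A) = q(V_A − V_B).
At A: distances to the source charges are 1.15 m, 0.856 m, 0.360 m; V_A = Σ kqᵢ/rᵢ = 115 V.
At B: distances to the source charges are 0.997 m, 0.613 m, 0.453 m; V_B = Σ kqᵢ/rᵢ = 90.4 V.
ΔV = V_B − V_A = -24.2 V.
W_field = −qΔV = −(8.54×10⁻⁹ C)(-24.2 V) = 2.07×10⁻⁷ J.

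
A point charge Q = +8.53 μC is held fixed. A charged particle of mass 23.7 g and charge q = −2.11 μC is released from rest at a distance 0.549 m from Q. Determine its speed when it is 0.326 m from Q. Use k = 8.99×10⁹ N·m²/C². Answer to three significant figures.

4.12 m/s

Only the electrostatic force acts, so mechanical energy is conserved: ½mv² = U₁ − U₂ = kQq(1/r₁ − 1/r₂).
U₁ − U₂ = (8.99×10⁹ N·m²/C²)(8.53×10⁻⁶ C)(-2.11×10⁻⁶ C)(1/0.549 − 1/0.326) = 0.202 J.
v = √(2·0.202/0.0237) = 4.12 m/s.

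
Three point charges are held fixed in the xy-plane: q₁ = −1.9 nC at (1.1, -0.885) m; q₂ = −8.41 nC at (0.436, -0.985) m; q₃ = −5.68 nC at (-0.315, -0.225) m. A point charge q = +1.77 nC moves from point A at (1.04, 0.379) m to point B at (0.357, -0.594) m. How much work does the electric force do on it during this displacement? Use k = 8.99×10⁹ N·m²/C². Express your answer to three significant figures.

3.17×10⁻⁷ J

The work done by the electric force is W_field = −ΔU = −q(V_B − V_A) = q(V_A − V_B).
At A: distances to the source charges are 1.27 m, 1.49 m, 1.48 m; V_A = Σ kqᵢ/rᵢ = -98.6 V.
At B: distances to the source charges are 0.798 m, 0.399 m, 0.767 m; V_B = Σ kqᵢ/rᵢ = -278 V.
ΔV = V_B − V_A = -179 V.
W_field = −qΔV = −(1.77×10⁻⁹ C)(-179 V) = 3.17×10⁻⁷ J.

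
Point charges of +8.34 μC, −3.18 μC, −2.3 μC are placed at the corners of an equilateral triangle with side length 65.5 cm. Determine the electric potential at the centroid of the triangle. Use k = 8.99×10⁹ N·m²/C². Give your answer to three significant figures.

Electric potential is a scalar, so the contributions from each charge add algebraically: V = Σ kqᵢ/rᵢ.
The distance from each vertex to the centroid is a/√3 = 0.378 m.
V = k[(8.34×10⁻⁶)/(0.378) + (-3.18×10⁻⁶)/(0.378) + (-2.30×10⁻⁶)/(0.378)] = 6.80×10⁴ V.

6.80×10⁴ V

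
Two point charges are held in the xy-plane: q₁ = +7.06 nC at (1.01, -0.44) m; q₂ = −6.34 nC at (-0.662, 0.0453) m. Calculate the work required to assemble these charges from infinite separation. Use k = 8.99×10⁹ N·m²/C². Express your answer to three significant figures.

-2.31×10⁻⁷ J

The work to assemble the configuration equals its total potential energy, U = Σ kqᵢqⱼ/rᵢⱼ over all pairs.
Pair separations: r₁₂ = 1.74 m.
U = (-2.31×10⁻⁷) = -2.31×10⁻⁷ J.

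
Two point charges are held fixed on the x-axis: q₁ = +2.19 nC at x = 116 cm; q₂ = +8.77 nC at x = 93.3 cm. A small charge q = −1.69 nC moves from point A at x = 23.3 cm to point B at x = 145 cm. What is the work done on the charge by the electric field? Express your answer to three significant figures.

1.46×10⁻⁷ J

The work done by the electric force is W_field = −ΔU = −q(V_B − V_A) = q(V_A − V_B).
At A: distances to the source charges are 0.927 m, 0.700 m; V_A = Σ kqᵢ/rᵢ = 134 V.
At B: distances to the source charges are 0.290 m, 0.517 m; V_B = Σ kqᵢ/rᵢ = 220 V.
ΔV = V_B − V_A = 86.5 V.
W_field = −qΔV = −(-1.69×10⁻⁹ C)(86.5 V) = 1.46×10⁻⁷ J.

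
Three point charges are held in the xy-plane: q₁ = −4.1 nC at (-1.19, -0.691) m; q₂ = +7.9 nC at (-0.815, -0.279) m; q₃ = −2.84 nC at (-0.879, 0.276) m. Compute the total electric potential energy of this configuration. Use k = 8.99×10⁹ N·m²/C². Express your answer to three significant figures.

-7.81×10⁻⁷ J

The assembly work is the sum of pairwise potential energies, U = Σ_{i<j} kqᵢqⱼ/rᵢⱼ.
Pair separations: r₁₂ = 0.557 m, r₁₃ = 1.02 m, r₂₃ = 0.559 m.
U = (-5.23×10⁻⁷) + (1.03×10⁻⁷) + (-3.61×10⁻⁷) = -7.81×10⁻⁷ J.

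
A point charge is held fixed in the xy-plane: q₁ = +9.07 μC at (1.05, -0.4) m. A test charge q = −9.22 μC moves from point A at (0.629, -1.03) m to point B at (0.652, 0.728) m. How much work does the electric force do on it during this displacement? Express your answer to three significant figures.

The work done by the electric force is W_field = −ΔU = −q(V_B − V_A) = q(V_A − V_B).
At A: distance to the source charge is 0.758 m; V_A = kq₁/r = 1.08×10⁵ V.
At B: distance to the source charge is 1.20 m; V_B = kq₁/r = 6.82×10⁴ V.
ΔV = V_B − V_A = -3.94×10⁴ V.
W_field = −qΔV = −(-9.22×10⁻⁶ C)(-3.94×10⁴ V) = -0.364 J.

-0.364 J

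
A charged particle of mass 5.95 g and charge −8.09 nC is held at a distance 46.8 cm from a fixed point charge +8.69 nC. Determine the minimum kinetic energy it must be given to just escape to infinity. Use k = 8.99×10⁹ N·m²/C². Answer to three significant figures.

1.35×10⁻⁶ J

To just escape, total mechanical energy must reach zero at infinity: ½mv²_min + U = 0, so ½mv²_min = −U = |kQq|/r.
|U| = |kQq|/r = (8.99×10⁹ N·m²/C²)(8.69×10⁻⁹)(8.09×10⁻⁹)/(0.468) = 1.35×10⁻⁶ J.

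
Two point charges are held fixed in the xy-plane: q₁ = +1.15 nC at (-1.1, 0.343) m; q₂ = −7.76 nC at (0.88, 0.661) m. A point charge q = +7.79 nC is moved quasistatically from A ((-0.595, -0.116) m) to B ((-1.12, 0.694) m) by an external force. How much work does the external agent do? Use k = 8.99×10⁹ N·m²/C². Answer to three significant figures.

1.65×10⁻⁷ J

For quasistatic motion the external work equals the change in potential energy: W_ext = qΔV = q(V_B − V_A).
At A: distances to the source charges are 0.682 m, 1.67 m; V_A = Σ kqᵢ/rᵢ = -26.7 V.
At B: distances to the source charges are 0.352 m, 2.00 m; V_B = Σ kqᵢ/rᵢ = -5.47 V.
ΔV = V_B − V_A = 21.2 V.
W_ext = qΔV = (7.79×10⁻⁹ C)(21.2 V) = 1.65×10⁻⁷ J.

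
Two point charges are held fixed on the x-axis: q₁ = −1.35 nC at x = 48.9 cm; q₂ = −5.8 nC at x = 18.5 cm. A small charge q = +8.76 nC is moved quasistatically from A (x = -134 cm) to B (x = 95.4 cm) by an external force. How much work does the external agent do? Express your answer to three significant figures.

For quasistatic motion the external work equals the change in potential energy: W_ext = qΔV = q(V_B − V_A).
At A: distances to the source charges are 1.83 m, 1.53 m; V_A = Σ kqᵢ/rᵢ = -40.8 V.
At B: distances to the source charges are 0.465 m, 0.769 m; V_B = Σ kqᵢ/rᵢ = -93.9 V.
ΔV = V_B − V_A = -53.1 V.
W_ext = qΔV = (8.76×10⁻⁹ C)(-53.1 V) = -4.65×10⁻⁷ J.

-4.65×10⁻⁷ J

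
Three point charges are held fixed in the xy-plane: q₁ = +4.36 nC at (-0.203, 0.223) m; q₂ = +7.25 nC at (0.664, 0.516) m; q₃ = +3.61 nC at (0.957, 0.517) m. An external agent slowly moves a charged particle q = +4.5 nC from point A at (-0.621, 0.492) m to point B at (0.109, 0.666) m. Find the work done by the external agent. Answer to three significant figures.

3.30×10⁻⁷ J

For quasistatic motion the external work equals the change in potential energy: W_ext = qΔV = q(V_B − V_A).
At A: distances to the source charges are 0.497 m, 1.29 m, 1.58 m; V_A = Σ kqᵢ/rᵢ = 150 V.
At B: distances to the source charges are 0.542 m, 0.575 m, 0.861 m; V_B = Σ kqᵢ/rᵢ = 223 V.
ΔV = V_B − V_A = 73.3 V.
W_ext = qΔV = (4.50×10⁻⁹ C)(73.3 V) = 3.30×10⁻⁷ J.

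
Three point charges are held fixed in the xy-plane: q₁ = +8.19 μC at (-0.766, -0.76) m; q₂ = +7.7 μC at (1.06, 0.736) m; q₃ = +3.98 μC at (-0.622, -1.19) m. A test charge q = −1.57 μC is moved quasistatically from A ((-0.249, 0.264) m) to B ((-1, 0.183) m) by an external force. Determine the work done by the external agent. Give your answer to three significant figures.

6.92×10⁻³ J

For quasistatic motion the external work equals the change in potential energy: W_ext = qΔV = q(V_B − V_A).
At A: distances to the source charges are 1.15 m, 1.39 m, 1.50 m; V_A = Σ kqᵢ/rᵢ = 1.38×10⁵ V.
At B: distances to the source charges are 0.972 m, 2.13 m, 1.42 m; V_B = Σ kqᵢ/rᵢ = 1.33×10⁵ V.
ΔV = V_B − V_A = -4410 V.
W_ext = qΔV = (-1.57×10⁻⁶ C)(-4410 V) = 6.92×10⁻³ J.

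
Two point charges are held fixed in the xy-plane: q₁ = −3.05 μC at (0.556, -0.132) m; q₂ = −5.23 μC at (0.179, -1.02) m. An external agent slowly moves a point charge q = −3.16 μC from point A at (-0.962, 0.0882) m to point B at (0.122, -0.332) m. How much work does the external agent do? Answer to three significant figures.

0.247 J

For quasistatic motion the external work equals the change in potential energy: W_ext = qΔV = q(V_B − V_A).
At A: distances to the source charges are 1.53 m, 1.59 m; V_A = Σ kqᵢ/rᵢ = -4.74×10⁴ V.
At B: distances to the source charges are 0.478 m, 0.690 m; V_B = Σ kqᵢ/rᵢ = -1.25×10⁵ V.
ΔV = V_B − V_A = -7.80×10⁴ V.
W_ext = qΔV = (-3.16×10⁻⁶ C)(-7.80×10⁴ V) = 0.247 J.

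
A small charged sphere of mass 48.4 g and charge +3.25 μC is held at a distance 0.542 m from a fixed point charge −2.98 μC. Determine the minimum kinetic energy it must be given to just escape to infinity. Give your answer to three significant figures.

0.161 J

To just escape, total mechanical energy must reach zero at infinity: ½mv²_min + U = 0, so ½mv²_min = −U = |kQq|/r.
|U| = |kQq|/r = (8.99×10⁹ N·m²/C²)(2.98×10⁻⁶)(3.25×10⁻⁶)/(0.542) = 0.161 J.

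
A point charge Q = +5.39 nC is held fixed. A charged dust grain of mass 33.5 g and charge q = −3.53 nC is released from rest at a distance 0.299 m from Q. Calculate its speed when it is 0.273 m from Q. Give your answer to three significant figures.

1.80×10⁻³ m/s

Only the electrostatic force acts, so mechanical energy is conserved: ½mv² = U₁ − U₂ = kQq(1/r₁ − 1/r₂).
U₁ − U₂ = (8.99×10⁹ N·m²/C²)(5.39×10⁻⁹ C)(-3.53×10⁻⁹ C)(1/0.299 − 1/0.273) = 5.45×10⁻⁸ J.
v = √(2·5.45×10⁻⁸/0.0335) = 1.80×10⁻³ m/s.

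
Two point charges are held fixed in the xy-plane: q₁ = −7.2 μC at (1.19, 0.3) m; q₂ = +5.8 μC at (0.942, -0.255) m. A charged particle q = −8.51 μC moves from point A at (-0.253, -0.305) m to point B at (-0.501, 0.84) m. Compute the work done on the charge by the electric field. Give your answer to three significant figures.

The work done by the electric force is W_field = −ΔU = −q(V_B − V_A) = q(V_A − V_B).
At A: distances to the source charges are 1.56 m, 1.20 m; V_A = Σ kqᵢ/rᵢ = 2230 V.
At B: distances to the source charges are 1.78 m, 1.81 m; V_B = Σ kqᵢ/rᵢ = -7680 V.
ΔV = V_B − V_A = -9910 V.
W_field = −qΔV = −(-8.51×10⁻⁶ C)(-9910 V) = -0.0843 J.

-0.0843 J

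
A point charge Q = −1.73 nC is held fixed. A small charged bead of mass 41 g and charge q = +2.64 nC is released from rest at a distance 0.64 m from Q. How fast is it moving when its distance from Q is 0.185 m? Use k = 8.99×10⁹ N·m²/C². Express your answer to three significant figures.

2.77×10⁻³ m/s

Only the electrostatic force acts, so mechanical energy is conserved: ½mv² = U₁ − U₂ = kQq(1/r₁ − 1/r₂).
U₁ − U₂ = (8.99×10⁹ N·m²/C²)(-1.73×10⁻⁹ C)(2.64×10⁻⁹ C)(1/0.640 − 1/0.185) = 1.58×10⁻⁷ J.
v = √(2·1.58×10⁻⁷/0.0410) = 2.77×10⁻³ m/s.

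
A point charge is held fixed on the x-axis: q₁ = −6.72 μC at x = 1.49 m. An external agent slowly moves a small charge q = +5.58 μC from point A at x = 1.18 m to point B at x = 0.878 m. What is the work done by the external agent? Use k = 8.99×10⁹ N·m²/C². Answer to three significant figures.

0.537 J

For quasistatic motion the external work equals the change in potential energy: W_ext = qΔV = q(V_B − V_A).
At A: distance to the source charge is 0.310 m; V_A = kq₁/r = -1.95×10⁵ V.
At B: distance to the source charge is 0.612 m; V_B = kq₁/r = -9.87×10⁴ V.
ΔV = V_B − V_A = 9.62×10⁴ V.
W_ext = qΔV = (5.58×10⁻⁶ C)(9.62×10⁴ V) = 0.537 J.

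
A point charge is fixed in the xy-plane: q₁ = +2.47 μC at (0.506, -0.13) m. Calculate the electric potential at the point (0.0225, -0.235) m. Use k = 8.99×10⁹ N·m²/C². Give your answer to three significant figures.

The total potential is the scalar sum of each charge's contribution, V = Σ kqᵢ/rᵢ.
Distances from the field point to each charge: r₁ = 0.495 m.
V = k[(2.47×10⁻⁶)/(0.495)] = 4.49×10⁴ V.

4.49×10⁴ V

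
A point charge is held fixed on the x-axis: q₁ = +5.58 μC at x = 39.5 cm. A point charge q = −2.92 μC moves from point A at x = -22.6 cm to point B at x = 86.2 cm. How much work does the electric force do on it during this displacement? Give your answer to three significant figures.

0.0778 J

The work done by the electric force is W_field = −ΔU = −q(V_B − V_A) = q(V_A − V_B).
At A: distance to the source charge is 0.621 m; V_A = kq₁/r = 8.08×10⁴ V.
At B: distance to the source charge is 0.467 m; V_B = kq₁/r = 1.07×10⁵ V.
ΔV = V_B − V_A = 2.66×10⁴ V.
W_field = −qΔV = −(-2.92×10⁻⁶ C)(2.66×10⁴ V) = 0.0778 J.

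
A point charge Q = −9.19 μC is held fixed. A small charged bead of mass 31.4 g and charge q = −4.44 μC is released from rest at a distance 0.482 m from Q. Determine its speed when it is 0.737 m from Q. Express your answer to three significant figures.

4.10 m/s

Only the electrostatic force acts, so mechanical energy is conserved: ½mv² = U₁ − U₂ = kQq(1/r₁ − 1/r₂).
U₁ − U₂ = (8.99×10⁹ N·m²/C²)(-9.19×10⁻⁶ C)(-4.44×10⁻⁶ C)(1/0.482 − 1/0.737) = 0.263 J.
v = √(2·0.263/0.0314) = 4.10 m/s.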